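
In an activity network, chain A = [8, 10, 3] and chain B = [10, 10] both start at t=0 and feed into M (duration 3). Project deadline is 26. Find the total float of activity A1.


Forward pass: ES(A1) = sum of predecessors on chain A = 0
EF = ES + duration = 0 + 8 = 8
Backward pass: LF(M) = deadline = 26; LS(M) = 26 - 3 = 23
LF(A1) = LS(M) - sum(successors on chain A) = 23 - 13 = 10
LS = LF - duration = 10 - 8 = 2
Total float = LS - ES = 2 - 0 = 2

2


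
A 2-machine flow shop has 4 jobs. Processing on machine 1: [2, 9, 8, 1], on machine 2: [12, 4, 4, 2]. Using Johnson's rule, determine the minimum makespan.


Apply Johnson's rule:
  Group 1 (a <= b): [(4, 1, 2), (1, 2, 12)]
  Group 2 (a > b): [(2, 9, 4), (3, 8, 4)]
Optimal job order: [4, 1, 2, 3]
Schedule:
  Job 4: M1 done at 1, M2 done at 3
  Job 1: M1 done at 3, M2 done at 15
  Job 2: M1 done at 12, M2 done at 19
  Job 3: M1 done at 20, M2 done at 24
Makespan = 24

24


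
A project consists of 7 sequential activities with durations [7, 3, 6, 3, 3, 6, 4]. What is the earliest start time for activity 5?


Activity 5 starts after activities 1 through 4 complete.
Predecessor durations: [7, 3, 6, 3]
ES = 7 + 3 + 6 + 3 = 19

19


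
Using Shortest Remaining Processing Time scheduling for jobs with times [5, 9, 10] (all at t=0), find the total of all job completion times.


Since all jobs arrive at t=0, SRPT equals SPT ordering.
SPT order: [5, 9, 10]
Completion times:
  Job 1: p=5, C=5
  Job 2: p=9, C=14
  Job 3: p=10, C=24
Total completion time = 5 + 14 + 24 = 43

43


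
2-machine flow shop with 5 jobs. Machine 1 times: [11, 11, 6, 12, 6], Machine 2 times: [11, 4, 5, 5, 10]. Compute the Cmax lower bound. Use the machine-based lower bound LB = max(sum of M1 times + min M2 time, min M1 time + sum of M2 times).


LB1 = sum(M1 times) + min(M2 times) = 46 + 4 = 50
LB2 = min(M1 times) + sum(M2 times) = 6 + 35 = 41
Lower bound = max(LB1, LB2) = max(50, 41) = 50

50


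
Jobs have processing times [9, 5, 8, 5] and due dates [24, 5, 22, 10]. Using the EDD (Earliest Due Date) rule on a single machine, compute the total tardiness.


Sort by due date (EDD order): [(5, 5), (5, 10), (8, 22), (9, 24)]
Compute completion times and tardiness:
  Job 1: p=5, d=5, C=5, tardiness=max(0,5-5)=0
  Job 2: p=5, d=10, C=10, tardiness=max(0,10-10)=0
  Job 3: p=8, d=22, C=18, tardiness=max(0,18-22)=0
  Job 4: p=9, d=24, C=27, tardiness=max(0,27-24)=3
Total tardiness = 3

3


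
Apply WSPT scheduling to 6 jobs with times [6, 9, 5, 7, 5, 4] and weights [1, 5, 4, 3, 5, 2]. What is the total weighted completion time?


Compute p/w ratios and sort ascending (WSPT): [(5, 5), (5, 4), (9, 5), (4, 2), (7, 3), (6, 1)]
Compute weighted completion times:
  Job (p=5,w=5): C=5, w*C=5*5=25
  Job (p=5,w=4): C=10, w*C=4*10=40
  Job (p=9,w=5): C=19, w*C=5*19=95
  Job (p=4,w=2): C=23, w*C=2*23=46
  Job (p=7,w=3): C=30, w*C=3*30=90
  Job (p=6,w=1): C=36, w*C=1*36=36
Total weighted completion time = 332

332


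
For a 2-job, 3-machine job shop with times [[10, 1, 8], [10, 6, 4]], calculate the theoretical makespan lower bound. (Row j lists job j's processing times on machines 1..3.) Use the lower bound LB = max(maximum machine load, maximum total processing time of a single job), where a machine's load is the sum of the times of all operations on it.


Machine loads:
  Machine 1: 10 + 10 = 20
  Machine 2: 1 + 6 = 7
  Machine 3: 8 + 4 = 12
Max machine load = 20
Job totals:
  Job 1: 19
  Job 2: 20
Max job total = 20
Lower bound = max(20, 20) = 20

20


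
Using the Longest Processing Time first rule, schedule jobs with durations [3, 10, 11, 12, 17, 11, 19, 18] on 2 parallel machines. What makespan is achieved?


Sort jobs in decreasing order (LPT): [19, 18, 17, 12, 11, 11, 10, 3]
Assign each job to the least loaded machine:
  Machine 1: jobs [19, 12, 11, 10], load = 52
  Machine 2: jobs [18, 17, 11, 3], load = 49
Makespan = max load = 52

52


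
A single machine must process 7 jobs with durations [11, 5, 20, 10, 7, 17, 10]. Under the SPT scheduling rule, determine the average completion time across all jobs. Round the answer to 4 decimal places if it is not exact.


Sort jobs by processing time (SPT order): [5, 7, 10, 10, 11, 17, 20]
Compute completion times sequentially:
  Job 1: processing = 5, completes at 5
  Job 2: processing = 7, completes at 12
  Job 3: processing = 10, completes at 22
  Job 4: processing = 10, completes at 32
  Job 5: processing = 11, completes at 43
  Job 6: processing = 17, completes at 60
  Job 7: processing = 20, completes at 80
Sum of completion times = 254
Average completion time = 254/7 = 36.2857

36.2857


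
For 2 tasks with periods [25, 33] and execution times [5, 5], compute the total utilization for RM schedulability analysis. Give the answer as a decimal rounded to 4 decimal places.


Compute individual utilizations (exact fractions):
  Task 1: C/T = 5/25 = 1/5 (approx. 0.2)
  Task 2: C/T = 5/33 (approx. 0.1515)
Total utilization U = 1/5 + 5/33 = 58/165
Rounded to 4 decimal places: U = 0.3515
RM (Liu & Layland) bound for 2 tasks = 0.828427; compare with U = 58/165 (approx. 0.351515)
U <= bound, so schedulable by RM sufficient condition.

0.3515


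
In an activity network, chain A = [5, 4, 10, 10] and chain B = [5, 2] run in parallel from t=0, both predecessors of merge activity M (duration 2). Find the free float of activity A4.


ES(A4) = sum of predecessors on chain A = 19
EF(A4) = ES + duration = 19 + 10 = 29
Successor of A4 is M. ES(M) = max(sum(A), sum(B)) = max(29, 7) = 29
Free float = ES(successor) - EF(current) = 29 - 29 = 0

0


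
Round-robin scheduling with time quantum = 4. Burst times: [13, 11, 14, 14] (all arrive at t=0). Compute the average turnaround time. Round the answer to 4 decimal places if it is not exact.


Time quantum = 4
Execution trace:
  J1 runs 4 units, time = 4
  J2 runs 4 units, time = 8
  J3 runs 4 units, time = 12
  J4 runs 4 units, time = 16
  J1 runs 4 units, time = 20
  J2 runs 4 units, time = 24
  J3 runs 4 units, time = 28
  J4 runs 4 units, time = 32
  J1 runs 4 units, time = 36
  J2 runs 3 units, time = 39
  J3 runs 4 units, time = 43
  J4 runs 4 units, time = 47
  J1 runs 1 units, time = 48
  J3 runs 2 units, time = 50
  J4 runs 2 units, time = 52
Finish times: [48, 39, 50, 52]
Average turnaround = 189/4 = 47.25

47.25


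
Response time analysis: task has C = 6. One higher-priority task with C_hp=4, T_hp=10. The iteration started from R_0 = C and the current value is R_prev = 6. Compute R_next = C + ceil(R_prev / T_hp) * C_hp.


R_next = C + ceil(R_prev / T_hp) * C_hp
ceil(6 / 10) = ceil(0.6) = 1
Interference = 1 * 4 = 4
R_next = 6 + 4 = 10

10


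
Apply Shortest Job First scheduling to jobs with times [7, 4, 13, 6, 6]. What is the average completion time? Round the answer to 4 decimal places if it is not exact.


SJF order (ascending): [4, 6, 6, 7, 13]
Completion times:
  Job 1: burst=4, C=4
  Job 2: burst=6, C=10
  Job 3: burst=6, C=16
  Job 4: burst=7, C=23
  Job 5: burst=13, C=36
Average completion = 89/5 = 17.8

17.8


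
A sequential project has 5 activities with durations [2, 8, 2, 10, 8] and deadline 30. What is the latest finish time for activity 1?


LF(activity 1) = deadline - sum of successor durations
Successors: activities 2 through 5 with durations [8, 2, 10, 8]
Sum of successor durations = 28
LF = 30 - 28 = 2

2


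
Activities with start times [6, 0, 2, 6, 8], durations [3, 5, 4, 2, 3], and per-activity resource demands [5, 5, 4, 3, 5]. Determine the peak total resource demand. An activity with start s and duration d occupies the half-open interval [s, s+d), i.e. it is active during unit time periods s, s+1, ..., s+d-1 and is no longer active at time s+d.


Each activity i is active on [start_i, start_i + duration_i).
Compute total resource usage per time slot:
  t=0: active resources = [5], total = 5
  t=1: active resources = [5], total = 5
  t=2: active resources = [5, 4], total = 9
  t=3: active resources = [5, 4], total = 9
  t=4: active resources = [5, 4], total = 9
  t=5: active resources = [4], total = 4
  t=6: active resources = [5, 3], total = 8
  t=7: active resources = [5, 3], total = 8
  t=8: active resources = [5, 5], total = 10
  t=9: active resources = [5], total = 5
  t=10: active resources = [5], total = 5
Peak resource demand = 10

10


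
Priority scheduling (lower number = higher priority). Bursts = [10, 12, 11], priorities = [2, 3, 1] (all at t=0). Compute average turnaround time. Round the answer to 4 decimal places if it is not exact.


Sort by priority (ascending = highest first):
Order: [(1, 11), (2, 10), (3, 12)]
Completion times:
  Priority 1, burst=11, C=11
  Priority 2, burst=10, C=21
  Priority 3, burst=12, C=33
Average turnaround = 65/3 = 21.6667

21.6667


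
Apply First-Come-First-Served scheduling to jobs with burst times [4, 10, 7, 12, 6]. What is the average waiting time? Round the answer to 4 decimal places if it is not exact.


FCFS order (as given): [4, 10, 7, 12, 6]
Waiting times:
  Job 1: wait = 0
  Job 2: wait = 4
  Job 3: wait = 14
  Job 4: wait = 21
  Job 5: wait = 33
Sum of waiting times = 72
Average waiting time = 72/5 = 14.4

14.4


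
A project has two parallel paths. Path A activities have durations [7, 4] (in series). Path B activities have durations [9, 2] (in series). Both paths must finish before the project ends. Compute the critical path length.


Path A total = 7 + 4 = 11
Path B total = 9 + 2 = 11
Critical path = longest path = max(11, 11) = 11

11


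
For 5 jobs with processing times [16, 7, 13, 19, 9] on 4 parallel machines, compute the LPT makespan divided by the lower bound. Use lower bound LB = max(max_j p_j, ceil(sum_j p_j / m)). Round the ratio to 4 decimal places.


LPT order: [19, 16, 13, 9, 7]
Machine loads after assignment: [19, 16, 13, 16]
LPT makespan = 19
Lower bound = max(max_job, ceil(total/4)) = max(19, 16) = 19
Ratio = 19 / 19 = 1.0

1.0


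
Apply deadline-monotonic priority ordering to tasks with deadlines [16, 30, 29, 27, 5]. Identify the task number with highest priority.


Sort tasks by relative deadline (ascending):
  Task 5: deadline = 5
  Task 1: deadline = 16
  Task 4: deadline = 27
  Task 3: deadline = 29
  Task 2: deadline = 30
Priority order (highest first): [5, 1, 4, 3, 2]
Highest priority task = 5

5


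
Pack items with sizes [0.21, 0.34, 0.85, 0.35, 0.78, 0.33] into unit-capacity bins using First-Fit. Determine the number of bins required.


Place items sequentially using First-Fit:
  Item 0.21 -> new Bin 1
  Item 0.34 -> Bin 1 (now 0.55)
  Item 0.85 -> new Bin 2
  Item 0.35 -> Bin 1 (now 0.9)
  Item 0.78 -> new Bin 3
  Item 0.33 -> new Bin 4
Total bins used = 4

4


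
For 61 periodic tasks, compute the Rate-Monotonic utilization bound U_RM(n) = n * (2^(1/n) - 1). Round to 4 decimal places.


Compute 2^(1/61) = 1.0114278734
Subtract 1: 1.0114278734 - 1 = 0.0114278734
Multiply by n: 61 * 0.0114278734 = 0.6971002774
Round to 4 dp: 0.6971

0.6971


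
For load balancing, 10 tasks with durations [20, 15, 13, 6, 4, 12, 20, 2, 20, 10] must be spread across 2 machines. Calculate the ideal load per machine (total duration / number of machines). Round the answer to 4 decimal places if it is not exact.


Total processing time = 20 + 15 + 13 + 6 + 4 + 12 + 20 + 2 + 20 + 10 = 122
Number of machines = 2
Ideal balanced load = 122 / 2 = 61.0

61.0


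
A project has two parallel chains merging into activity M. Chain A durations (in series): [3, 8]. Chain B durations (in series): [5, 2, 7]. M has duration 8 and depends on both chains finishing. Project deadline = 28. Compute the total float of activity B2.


Forward pass: ES(B2) = sum of predecessors on chain B = 5
EF = ES + duration = 5 + 2 = 7
Backward pass: LF(M) = deadline = 28; LS(M) = 28 - 8 = 20
LF(B2) = LS(M) - sum(successors on chain B) = 20 - 7 = 13
LS = LF - duration = 13 - 2 = 11
Total float = LS - ES = 11 - 5 = 6

6


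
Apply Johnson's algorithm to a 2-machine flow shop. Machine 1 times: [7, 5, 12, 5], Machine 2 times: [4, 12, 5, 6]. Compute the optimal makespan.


Apply Johnson's rule:
  Group 1 (a <= b): [(2, 5, 12), (4, 5, 6)]
  Group 2 (a > b): [(3, 12, 5), (1, 7, 4)]
Optimal job order: [2, 4, 3, 1]
Schedule:
  Job 2: M1 done at 5, M2 done at 17
  Job 4: M1 done at 10, M2 done at 23
  Job 3: M1 done at 22, M2 done at 28
  Job 1: M1 done at 29, M2 done at 33
Makespan = 33

33


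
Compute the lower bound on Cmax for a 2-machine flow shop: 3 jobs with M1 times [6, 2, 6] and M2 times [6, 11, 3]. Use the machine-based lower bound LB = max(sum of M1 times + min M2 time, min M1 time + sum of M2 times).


LB1 = sum(M1 times) + min(M2 times) = 14 + 3 = 17
LB2 = min(M1 times) + sum(M2 times) = 2 + 20 = 22
Lower bound = max(LB1, LB2) = max(17, 22) = 22

22


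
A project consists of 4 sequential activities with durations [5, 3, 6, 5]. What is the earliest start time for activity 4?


Activity 4 starts after activities 1 through 3 complete.
Predecessor durations: [5, 3, 6]
ES = 5 + 3 + 6 = 14

14


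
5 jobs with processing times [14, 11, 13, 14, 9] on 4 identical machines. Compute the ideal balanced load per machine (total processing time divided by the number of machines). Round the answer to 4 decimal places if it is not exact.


Total processing time = 14 + 11 + 13 + 14 + 9 = 61
Number of machines = 4
Ideal balanced load = 61 / 4 = 15.25

15.25


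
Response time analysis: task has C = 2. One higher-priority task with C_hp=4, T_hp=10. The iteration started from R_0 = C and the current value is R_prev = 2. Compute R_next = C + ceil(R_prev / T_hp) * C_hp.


R_next = C + ceil(R_prev / T_hp) * C_hp
ceil(2 / 10) = ceil(0.2) = 1
Interference = 1 * 4 = 4
R_next = 2 + 4 = 6

6


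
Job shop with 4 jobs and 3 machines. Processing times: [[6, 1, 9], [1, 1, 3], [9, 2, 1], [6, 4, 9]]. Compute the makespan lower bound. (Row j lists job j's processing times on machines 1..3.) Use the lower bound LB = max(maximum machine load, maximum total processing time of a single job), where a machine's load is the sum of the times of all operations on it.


Machine loads:
  Machine 1: 6 + 1 + 9 + 6 = 22
  Machine 2: 1 + 1 + 2 + 4 = 8
  Machine 3: 9 + 3 + 1 + 9 = 22
Max machine load = 22
Job totals:
  Job 1: 16
  Job 2: 5
  Job 3: 12
  Job 4: 19
Max job total = 19
Lower bound = max(22, 19) = 22

22


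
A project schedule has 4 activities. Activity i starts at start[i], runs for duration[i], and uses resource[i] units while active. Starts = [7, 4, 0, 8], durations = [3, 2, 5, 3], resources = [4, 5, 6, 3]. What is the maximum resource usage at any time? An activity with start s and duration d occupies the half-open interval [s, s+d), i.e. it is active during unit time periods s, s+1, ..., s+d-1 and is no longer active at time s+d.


Each activity i is active on [start_i, start_i + duration_i).
Compute total resource usage per time slot:
  t=0: active resources = [6], total = 6
  t=1: active resources = [6], total = 6
  t=2: active resources = [6], total = 6
  t=3: active resources = [6], total = 6
  t=4: active resources = [5, 6], total = 11
  t=5: active resources = [5], total = 5
  t=6: active resources = [], total = 0
  t=7: active resources = [4], total = 4
  t=8: active resources = [4, 3], total = 7
  t=9: active resources = [4, 3], total = 7
  t=10: active resources = [3], total = 3
Peak resource demand = 11

11


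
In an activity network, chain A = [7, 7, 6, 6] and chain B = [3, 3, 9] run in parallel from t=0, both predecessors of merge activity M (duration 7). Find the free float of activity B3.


ES(B3) = sum of predecessors on chain B = 6
EF(B3) = ES + duration = 6 + 9 = 15
Successor of B3 is M. ES(M) = max(sum(A), sum(B)) = max(26, 15) = 26
Free float = ES(successor) - EF(current) = 26 - 15 = 11

11


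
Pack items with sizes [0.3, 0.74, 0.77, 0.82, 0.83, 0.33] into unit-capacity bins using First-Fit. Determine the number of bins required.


Place items sequentially using First-Fit:
  Item 0.3 -> new Bin 1
  Item 0.74 -> new Bin 2
  Item 0.77 -> new Bin 3
  Item 0.82 -> new Bin 4
  Item 0.83 -> new Bin 5
  Item 0.33 -> Bin 1 (now 0.63)
Total bins used = 5

5


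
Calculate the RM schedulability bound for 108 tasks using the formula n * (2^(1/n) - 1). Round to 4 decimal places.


Compute 2^(1/108) = 1.0064386691
Subtract 1: 1.0064386691 - 1 = 0.0064386691
Multiply by n: 108 * 0.0064386691 = 0.6953762628
Round to 4 dp: 0.6954

0.6954


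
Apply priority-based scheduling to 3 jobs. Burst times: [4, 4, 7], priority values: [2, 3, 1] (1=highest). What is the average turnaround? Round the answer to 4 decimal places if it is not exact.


Sort by priority (ascending = highest first):
Order: [(1, 7), (2, 4), (3, 4)]
Completion times:
  Priority 1, burst=7, C=7
  Priority 2, burst=4, C=11
  Priority 3, burst=4, C=15
Average turnaround = 33/3 = 11.0

11.0


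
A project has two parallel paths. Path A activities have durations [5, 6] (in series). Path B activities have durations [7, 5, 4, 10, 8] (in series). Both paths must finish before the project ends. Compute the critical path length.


Path A total = 5 + 6 = 11
Path B total = 7 + 5 + 4 + 10 + 8 = 34
Critical path = longest path = max(11, 34) = 34

34


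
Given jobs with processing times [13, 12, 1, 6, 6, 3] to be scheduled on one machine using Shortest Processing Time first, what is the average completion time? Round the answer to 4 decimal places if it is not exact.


Sort jobs by processing time (SPT order): [1, 3, 6, 6, 12, 13]
Compute completion times sequentially:
  Job 1: processing = 1, completes at 1
  Job 2: processing = 3, completes at 4
  Job 3: processing = 6, completes at 10
  Job 4: processing = 6, completes at 16
  Job 5: processing = 12, completes at 28
  Job 6: processing = 13, completes at 41
Sum of completion times = 100
Average completion time = 100/6 = 16.6667

16.6667


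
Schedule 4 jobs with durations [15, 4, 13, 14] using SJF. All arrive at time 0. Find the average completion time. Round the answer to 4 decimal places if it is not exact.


SJF order (ascending): [4, 13, 14, 15]
Completion times:
  Job 1: burst=4, C=4
  Job 2: burst=13, C=17
  Job 3: burst=14, C=31
  Job 4: burst=15, C=46
Average completion = 98/4 = 24.5

24.5


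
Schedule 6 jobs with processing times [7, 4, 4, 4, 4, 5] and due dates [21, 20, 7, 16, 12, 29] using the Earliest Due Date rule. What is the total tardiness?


Sort by due date (EDD order): [(4, 7), (4, 12), (4, 16), (4, 20), (7, 21), (5, 29)]
Compute completion times and tardiness:
  Job 1: p=4, d=7, C=4, tardiness=max(0,4-7)=0
  Job 2: p=4, d=12, C=8, tardiness=max(0,8-12)=0
  Job 3: p=4, d=16, C=12, tardiness=max(0,12-16)=0
  Job 4: p=4, d=20, C=16, tardiness=max(0,16-20)=0
  Job 5: p=7, d=21, C=23, tardiness=max(0,23-21)=2
  Job 6: p=5, d=29, C=28, tardiness=max(0,28-29)=0
Total tardiness = 2

2


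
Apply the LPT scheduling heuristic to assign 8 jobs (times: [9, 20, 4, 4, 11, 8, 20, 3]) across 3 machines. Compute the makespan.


Sort jobs in decreasing order (LPT): [20, 20, 11, 9, 8, 4, 4, 3]
Assign each job to the least loaded machine:
  Machine 1: jobs [20, 8], load = 28
  Machine 2: jobs [20, 4, 3], load = 27
  Machine 3: jobs [11, 9, 4], load = 24
Makespan = max load = 28

28


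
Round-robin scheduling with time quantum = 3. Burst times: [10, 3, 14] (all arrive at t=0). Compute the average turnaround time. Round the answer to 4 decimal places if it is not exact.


Time quantum = 3
Execution trace:
  J1 runs 3 units, time = 3
  J2 runs 3 units, time = 6
  J3 runs 3 units, time = 9
  J1 runs 3 units, time = 12
  J3 runs 3 units, time = 15
  J1 runs 3 units, time = 18
  J3 runs 3 units, time = 21
  J1 runs 1 units, time = 22
  J3 runs 3 units, time = 25
  J3 runs 2 units, time = 27
Finish times: [22, 6, 27]
Average turnaround = 55/3 = 18.3333

18.3333


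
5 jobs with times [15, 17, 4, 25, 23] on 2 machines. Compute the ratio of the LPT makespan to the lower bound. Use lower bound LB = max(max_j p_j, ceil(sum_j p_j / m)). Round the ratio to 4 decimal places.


LPT order: [25, 23, 17, 15, 4]
Machine loads after assignment: [44, 40]
LPT makespan = 44
Lower bound = max(max_job, ceil(total/2)) = max(25, 42) = 42
Ratio = 44 / 42 = 1.0476

1.0476


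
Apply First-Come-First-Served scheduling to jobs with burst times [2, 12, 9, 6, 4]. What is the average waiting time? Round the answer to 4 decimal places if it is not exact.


FCFS order (as given): [2, 12, 9, 6, 4]
Waiting times:
  Job 1: wait = 0
  Job 2: wait = 2
  Job 3: wait = 14
  Job 4: wait = 23
  Job 5: wait = 29
Sum of waiting times = 68
Average waiting time = 68/5 = 13.6

13.6


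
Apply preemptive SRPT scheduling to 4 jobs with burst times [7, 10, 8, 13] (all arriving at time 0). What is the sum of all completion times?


Since all jobs arrive at t=0, SRPT equals SPT ordering.
SPT order: [7, 8, 10, 13]
Completion times:
  Job 1: p=7, C=7
  Job 2: p=8, C=15
  Job 3: p=10, C=25
  Job 4: p=13, C=38
Total completion time = 7 + 15 + 25 + 38 = 85

85


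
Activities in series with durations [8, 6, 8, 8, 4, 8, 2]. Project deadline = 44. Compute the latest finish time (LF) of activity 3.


LF(activity 3) = deadline - sum of successor durations
Successors: activities 4 through 7 with durations [8, 4, 8, 2]
Sum of successor durations = 22
LF = 44 - 22 = 22

22


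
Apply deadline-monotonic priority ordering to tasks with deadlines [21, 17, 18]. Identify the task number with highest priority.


Sort tasks by relative deadline (ascending):
  Task 2: deadline = 17
  Task 3: deadline = 18
  Task 1: deadline = 21
Priority order (highest first): [2, 3, 1]
Highest priority task = 2

2


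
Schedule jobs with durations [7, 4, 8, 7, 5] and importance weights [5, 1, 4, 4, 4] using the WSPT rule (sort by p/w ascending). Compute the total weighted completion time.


Compute p/w ratios and sort ascending (WSPT): [(5, 4), (7, 5), (7, 4), (8, 4), (4, 1)]
Compute weighted completion times:
  Job (p=5,w=4): C=5, w*C=4*5=20
  Job (p=7,w=5): C=12, w*C=5*12=60
  Job (p=7,w=4): C=19, w*C=4*19=76
  Job (p=8,w=4): C=27, w*C=4*27=108
  Job (p=4,w=1): C=31, w*C=1*31=31
Total weighted completion time = 295

295


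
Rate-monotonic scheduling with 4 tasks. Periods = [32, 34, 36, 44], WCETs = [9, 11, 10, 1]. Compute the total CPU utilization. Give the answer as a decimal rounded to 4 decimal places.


Compute individual utilizations (exact fractions):
  Task 1: C/T = 9/32 (approx. 0.2813)
  Task 2: C/T = 11/34 (approx. 0.3235)
  Task 3: C/T = 10/36 = 5/18 (approx. 0.2778)
  Task 4: C/T = 1/44 (approx. 0.0227)
Total utilization U = 9/32 + 11/34 + 5/18 + 1/44 = 48755/53856
Rounded to 4 decimal places: U = 0.9053
RM (Liu & Layland) bound for 4 tasks = 0.756828; compare with U = 48755/53856 (approx. 0.905284)
bound < U <= 1, so the RM sufficient condition is not met (inconclusive; an exact test such as response-time analysis is needed).

0.9053


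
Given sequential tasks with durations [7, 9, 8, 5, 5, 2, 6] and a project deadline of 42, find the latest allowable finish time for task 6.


LF(activity 6) = deadline - sum of successor durations
Successors: activities 7 through 7 with durations [6]
Sum of successor durations = 6
LF = 42 - 6 = 36

36


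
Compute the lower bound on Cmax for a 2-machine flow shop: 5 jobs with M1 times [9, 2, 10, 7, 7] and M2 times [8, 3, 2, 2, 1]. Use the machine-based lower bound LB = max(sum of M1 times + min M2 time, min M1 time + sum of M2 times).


LB1 = sum(M1 times) + min(M2 times) = 35 + 1 = 36
LB2 = min(M1 times) + sum(M2 times) = 2 + 16 = 18
Lower bound = max(LB1, LB2) = max(36, 18) = 36

36


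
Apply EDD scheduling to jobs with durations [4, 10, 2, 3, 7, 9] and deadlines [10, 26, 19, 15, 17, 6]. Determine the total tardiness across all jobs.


Sort by due date (EDD order): [(9, 6), (4, 10), (3, 15), (7, 17), (2, 19), (10, 26)]
Compute completion times and tardiness:
  Job 1: p=9, d=6, C=9, tardiness=max(0,9-6)=3
  Job 2: p=4, d=10, C=13, tardiness=max(0,13-10)=3
  Job 3: p=3, d=15, C=16, tardiness=max(0,16-15)=1
  Job 4: p=7, d=17, C=23, tardiness=max(0,23-17)=6
  Job 5: p=2, d=19, C=25, tardiness=max(0,25-19)=6
  Job 6: p=10, d=26, C=35, tardiness=max(0,35-26)=9
Total tardiness = 28

28


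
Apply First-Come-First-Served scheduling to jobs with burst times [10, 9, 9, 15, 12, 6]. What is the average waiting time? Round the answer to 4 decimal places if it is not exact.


FCFS order (as given): [10, 9, 9, 15, 12, 6]
Waiting times:
  Job 1: wait = 0
  Job 2: wait = 10
  Job 3: wait = 19
  Job 4: wait = 28
  Job 5: wait = 43
  Job 6: wait = 55
Sum of waiting times = 155
Average waiting time = 155/6 = 25.8333

25.8333


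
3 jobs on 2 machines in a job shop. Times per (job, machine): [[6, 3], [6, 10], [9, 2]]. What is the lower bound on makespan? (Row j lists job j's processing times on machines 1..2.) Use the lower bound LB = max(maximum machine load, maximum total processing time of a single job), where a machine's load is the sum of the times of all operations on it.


Machine loads:
  Machine 1: 6 + 6 + 9 = 21
  Machine 2: 3 + 10 + 2 = 15
Max machine load = 21
Job totals:
  Job 1: 9
  Job 2: 16
  Job 3: 11
Max job total = 16
Lower bound = max(21, 16) = 21

21


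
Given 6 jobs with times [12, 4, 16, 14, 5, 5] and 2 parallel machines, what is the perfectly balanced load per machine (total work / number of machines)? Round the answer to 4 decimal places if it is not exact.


Total processing time = 12 + 4 + 16 + 14 + 5 + 5 = 56
Number of machines = 2
Ideal balanced load = 56 / 2 = 28.0

28.0


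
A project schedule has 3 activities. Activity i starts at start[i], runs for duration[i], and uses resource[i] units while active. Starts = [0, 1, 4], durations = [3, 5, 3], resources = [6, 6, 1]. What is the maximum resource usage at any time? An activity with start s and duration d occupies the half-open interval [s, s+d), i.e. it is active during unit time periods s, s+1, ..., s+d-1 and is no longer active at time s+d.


Each activity i is active on [start_i, start_i + duration_i).
Compute total resource usage per time slot:
  t=0: active resources = [6], total = 6
  t=1: active resources = [6, 6], total = 12
  t=2: active resources = [6, 6], total = 12
  t=3: active resources = [6], total = 6
  t=4: active resources = [6, 1], total = 7
  t=5: active resources = [6, 1], total = 7
  t=6: active resources = [1], total = 1
Peak resource demand = 12

12


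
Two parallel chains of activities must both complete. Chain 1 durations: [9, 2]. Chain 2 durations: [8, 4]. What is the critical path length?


Path A total = 9 + 2 = 11
Path B total = 8 + 4 = 12
Critical path = longest path = max(11, 12) = 12

12


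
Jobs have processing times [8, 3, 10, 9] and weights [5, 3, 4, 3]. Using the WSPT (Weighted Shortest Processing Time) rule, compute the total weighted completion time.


Compute p/w ratios and sort ascending (WSPT): [(3, 3), (8, 5), (10, 4), (9, 3)]
Compute weighted completion times:
  Job (p=3,w=3): C=3, w*C=3*3=9
  Job (p=8,w=5): C=11, w*C=5*11=55
  Job (p=10,w=4): C=21, w*C=4*21=84
  Job (p=9,w=3): C=30, w*C=3*30=90
Total weighted completion time = 238

238


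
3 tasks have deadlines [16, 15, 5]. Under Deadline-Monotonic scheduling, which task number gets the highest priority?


Sort tasks by relative deadline (ascending):
  Task 3: deadline = 5
  Task 2: deadline = 15
  Task 1: deadline = 16
Priority order (highest first): [3, 2, 1]
Highest priority task = 3

3


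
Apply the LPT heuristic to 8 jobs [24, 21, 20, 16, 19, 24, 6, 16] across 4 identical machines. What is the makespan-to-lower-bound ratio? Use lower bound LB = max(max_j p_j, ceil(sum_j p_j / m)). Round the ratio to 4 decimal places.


LPT order: [24, 24, 21, 20, 19, 16, 16, 6]
Machine loads after assignment: [40, 30, 37, 39]
LPT makespan = 40
Lower bound = max(max_job, ceil(total/4)) = max(24, 37) = 37
Ratio = 40 / 37 = 1.0811

1.0811


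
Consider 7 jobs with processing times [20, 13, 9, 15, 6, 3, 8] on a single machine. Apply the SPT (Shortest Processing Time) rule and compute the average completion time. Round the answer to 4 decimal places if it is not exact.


Sort jobs by processing time (SPT order): [3, 6, 8, 9, 13, 15, 20]
Compute completion times sequentially:
  Job 1: processing = 3, completes at 3
  Job 2: processing = 6, completes at 9
  Job 3: processing = 8, completes at 17
  Job 4: processing = 9, completes at 26
  Job 5: processing = 13, completes at 39
  Job 6: processing = 15, completes at 54
  Job 7: processing = 20, completes at 74
Sum of completion times = 222
Average completion time = 222/7 = 31.7143

31.7143


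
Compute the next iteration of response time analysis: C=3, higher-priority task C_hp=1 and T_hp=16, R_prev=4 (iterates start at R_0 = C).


R_next = C + ceil(R_prev / T_hp) * C_hp
ceil(4 / 16) = ceil(0.25) = 1
Interference = 1 * 1 = 1
R_next = 3 + 1 = 4
R_next = R_prev, so the iteration has converged (response time = 4).

4


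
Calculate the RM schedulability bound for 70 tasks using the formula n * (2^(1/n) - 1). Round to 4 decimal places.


Compute 2^(1/70) = 1.0099512906
Subtract 1: 1.0099512906 - 1 = 0.0099512906
Multiply by n: 70 * 0.0099512906 = 0.6965903420
Round to 4 dp: 0.6966

0.6966


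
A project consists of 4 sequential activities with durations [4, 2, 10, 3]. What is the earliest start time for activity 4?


Activity 4 starts after activities 1 through 3 complete.
Predecessor durations: [4, 2, 10]
ES = 4 + 2 + 10 = 16

16


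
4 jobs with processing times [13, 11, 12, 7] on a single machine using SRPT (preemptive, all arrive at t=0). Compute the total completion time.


Since all jobs arrive at t=0, SRPT equals SPT ordering.
SPT order: [7, 11, 12, 13]
Completion times:
  Job 1: p=7, C=7
  Job 2: p=11, C=18
  Job 3: p=12, C=30
  Job 4: p=13, C=43
Total completion time = 7 + 18 + 30 + 43 = 98

98


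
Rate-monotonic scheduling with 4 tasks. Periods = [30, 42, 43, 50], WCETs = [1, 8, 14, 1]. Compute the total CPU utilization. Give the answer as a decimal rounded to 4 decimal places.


Compute individual utilizations (exact fractions):
  Task 1: C/T = 1/30 (approx. 0.0333)
  Task 2: C/T = 8/42 = 4/21 (approx. 0.1905)
  Task 3: C/T = 14/43 (approx. 0.3256)
  Task 4: C/T = 1/50 (approx. 0.02)
Total utilization U = 1/30 + 4/21 + 14/43 + 1/50 = 12854/22575
Rounded to 4 decimal places: U = 0.5694
RM (Liu & Layland) bound for 4 tasks = 0.756828; compare with U = 12854/22575 (approx. 0.569391)
U <= bound, so schedulable by RM sufficient condition.

0.5694


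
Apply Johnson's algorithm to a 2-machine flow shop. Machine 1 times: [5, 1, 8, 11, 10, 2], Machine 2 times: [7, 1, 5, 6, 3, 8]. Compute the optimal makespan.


Apply Johnson's rule:
  Group 1 (a <= b): [(2, 1, 1), (6, 2, 8), (1, 5, 7)]
  Group 2 (a > b): [(4, 11, 6), (3, 8, 5), (5, 10, 3)]
Optimal job order: [2, 6, 1, 4, 3, 5]
Schedule:
  Job 2: M1 done at 1, M2 done at 2
  Job 6: M1 done at 3, M2 done at 11
  Job 1: M1 done at 8, M2 done at 18
  Job 4: M1 done at 19, M2 done at 25
  Job 3: M1 done at 27, M2 done at 32
  Job 5: M1 done at 37, M2 done at 40
Makespan = 40

40


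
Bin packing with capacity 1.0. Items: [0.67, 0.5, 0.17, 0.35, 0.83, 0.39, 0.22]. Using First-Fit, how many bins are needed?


Place items sequentially using First-Fit:
  Item 0.67 -> new Bin 1
  Item 0.5 -> new Bin 2
  Item 0.17 -> Bin 1 (now 0.84)
  Item 0.35 -> Bin 2 (now 0.85)
  Item 0.83 -> new Bin 3
  Item 0.39 -> new Bin 4
  Item 0.22 -> Bin 4 (now 0.61)
Total bins used = 4

4


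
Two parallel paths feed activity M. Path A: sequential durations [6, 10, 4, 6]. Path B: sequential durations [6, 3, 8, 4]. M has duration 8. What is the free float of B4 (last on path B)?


ES(B4) = sum of predecessors on chain B = 17
EF(B4) = ES + duration = 17 + 4 = 21
Successor of B4 is M. ES(M) = max(sum(A), sum(B)) = max(26, 21) = 26
Free float = ES(successor) - EF(current) = 26 - 21 = 5

5


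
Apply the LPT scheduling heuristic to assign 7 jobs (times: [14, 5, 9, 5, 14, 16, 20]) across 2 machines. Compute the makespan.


Sort jobs in decreasing order (LPT): [20, 16, 14, 14, 9, 5, 5]
Assign each job to the least loaded machine:
  Machine 1: jobs [20, 14, 5, 5], load = 44
  Machine 2: jobs [16, 14, 9], load = 39
Makespan = max load = 44

44


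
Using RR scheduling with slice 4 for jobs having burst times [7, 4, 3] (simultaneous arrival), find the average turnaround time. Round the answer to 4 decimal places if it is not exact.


Time quantum = 4
Execution trace:
  J1 runs 4 units, time = 4
  J2 runs 4 units, time = 8
  J3 runs 3 units, time = 11
  J1 runs 3 units, time = 14
Finish times: [14, 8, 11]
Average turnaround = 33/3 = 11.0

11.0


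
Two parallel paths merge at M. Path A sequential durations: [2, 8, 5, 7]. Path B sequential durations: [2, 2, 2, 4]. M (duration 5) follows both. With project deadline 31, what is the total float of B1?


Forward pass: ES(B1) = sum of predecessors on chain B = 0
EF = ES + duration = 0 + 2 = 2
Backward pass: LF(M) = deadline = 31; LS(M) = 31 - 5 = 26
LF(B1) = LS(M) - sum(successors on chain B) = 26 - 8 = 18
LS = LF - duration = 18 - 2 = 16
Total float = LS - ES = 16 - 0 = 16

16


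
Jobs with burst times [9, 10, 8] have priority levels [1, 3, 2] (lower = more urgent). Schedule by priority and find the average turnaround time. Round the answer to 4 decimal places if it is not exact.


Sort by priority (ascending = highest first):
Order: [(1, 9), (2, 8), (3, 10)]
Completion times:
  Priority 1, burst=9, C=9
  Priority 2, burst=8, C=17
  Priority 3, burst=10, C=27
Average turnaround = 53/3 = 17.6667

17.6667


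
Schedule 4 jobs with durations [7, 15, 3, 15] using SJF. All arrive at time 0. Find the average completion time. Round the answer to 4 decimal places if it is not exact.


SJF order (ascending): [3, 7, 15, 15]
Completion times:
  Job 1: burst=3, C=3
  Job 2: burst=7, C=10
  Job 3: burst=15, C=25
  Job 4: burst=15, C=40
Average completion = 78/4 = 19.5

19.5


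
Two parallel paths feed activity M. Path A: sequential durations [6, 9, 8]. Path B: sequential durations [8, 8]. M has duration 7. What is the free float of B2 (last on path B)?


ES(B2) = sum of predecessors on chain B = 8
EF(B2) = ES + duration = 8 + 8 = 16
Successor of B2 is M. ES(M) = max(sum(A), sum(B)) = max(23, 16) = 23
Free float = ES(successor) - EF(current) = 23 - 16 = 7

7


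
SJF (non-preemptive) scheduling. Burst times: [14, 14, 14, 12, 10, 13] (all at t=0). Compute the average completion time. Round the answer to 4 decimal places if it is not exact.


SJF order (ascending): [10, 12, 13, 14, 14, 14]
Completion times:
  Job 1: burst=10, C=10
  Job 2: burst=12, C=22
  Job 3: burst=13, C=35
  Job 4: burst=14, C=49
  Job 5: burst=14, C=63
  Job 6: burst=14, C=77
Average completion = 256/6 = 42.6667

42.6667


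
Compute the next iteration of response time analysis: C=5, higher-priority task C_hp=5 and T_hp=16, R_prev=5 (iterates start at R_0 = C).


R_next = C + ceil(R_prev / T_hp) * C_hp
ceil(5 / 16) = ceil(0.3125) = 1
Interference = 1 * 5 = 5
R_next = 5 + 5 = 10

10


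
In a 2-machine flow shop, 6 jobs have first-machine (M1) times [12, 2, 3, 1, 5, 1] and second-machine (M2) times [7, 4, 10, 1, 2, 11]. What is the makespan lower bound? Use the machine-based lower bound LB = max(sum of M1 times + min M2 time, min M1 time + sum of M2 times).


LB1 = sum(M1 times) + min(M2 times) = 24 + 1 = 25
LB2 = min(M1 times) + sum(M2 times) = 1 + 35 = 36
Lower bound = max(LB1, LB2) = max(25, 36) = 36

36


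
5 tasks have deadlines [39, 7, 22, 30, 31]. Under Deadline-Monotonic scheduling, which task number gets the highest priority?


Sort tasks by relative deadline (ascending):
  Task 2: deadline = 7
  Task 3: deadline = 22
  Task 4: deadline = 30
  Task 5: deadline = 31
  Task 1: deadline = 39
Priority order (highest first): [2, 3, 4, 5, 1]
Highest priority task = 2

2


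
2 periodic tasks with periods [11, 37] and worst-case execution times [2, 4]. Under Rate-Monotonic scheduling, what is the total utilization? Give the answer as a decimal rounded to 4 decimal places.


Compute individual utilizations (exact fractions):
  Task 1: C/T = 2/11 (approx. 0.1818)
  Task 2: C/T = 4/37 (approx. 0.1081)
Total utilization U = 2/11 + 4/37 = 118/407
Rounded to 4 decimal places: U = 0.2899
RM (Liu & Layland) bound for 2 tasks = 0.828427; compare with U = 118/407 (approx. 0.289926)
U <= bound, so schedulable by RM sufficient condition.

0.2899


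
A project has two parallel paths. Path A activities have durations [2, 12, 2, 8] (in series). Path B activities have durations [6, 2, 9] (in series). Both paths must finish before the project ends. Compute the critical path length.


Path A total = 2 + 12 + 2 + 8 = 24
Path B total = 6 + 2 + 9 = 17
Critical path = longest path = max(24, 17) = 24

24


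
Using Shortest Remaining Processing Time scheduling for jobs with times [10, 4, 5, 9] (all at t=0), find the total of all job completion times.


Since all jobs arrive at t=0, SRPT equals SPT ordering.
SPT order: [4, 5, 9, 10]
Completion times:
  Job 1: p=4, C=4
  Job 2: p=5, C=9
  Job 3: p=9, C=18
  Job 4: p=10, C=28
Total completion time = 4 + 9 + 18 + 28 = 59

59


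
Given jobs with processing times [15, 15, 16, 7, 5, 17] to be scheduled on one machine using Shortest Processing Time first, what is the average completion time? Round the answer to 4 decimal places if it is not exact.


Sort jobs by processing time (SPT order): [5, 7, 15, 15, 16, 17]
Compute completion times sequentially:
  Job 1: processing = 5, completes at 5
  Job 2: processing = 7, completes at 12
  Job 3: processing = 15, completes at 27
  Job 4: processing = 15, completes at 42
  Job 5: processing = 16, completes at 58
  Job 6: processing = 17, completes at 75
Sum of completion times = 219
Average completion time = 219/6 = 36.5

36.5


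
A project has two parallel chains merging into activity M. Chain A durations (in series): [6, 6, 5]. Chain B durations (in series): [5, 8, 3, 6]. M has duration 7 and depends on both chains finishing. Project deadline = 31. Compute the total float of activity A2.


Forward pass: ES(A2) = sum of predecessors on chain A = 6
EF = ES + duration = 6 + 6 = 12
Backward pass: LF(M) = deadline = 31; LS(M) = 31 - 7 = 24
LF(A2) = LS(M) - sum(successors on chain A) = 24 - 5 = 19
LS = LF - duration = 19 - 6 = 13
Total float = LS - ES = 13 - 6 = 7

7


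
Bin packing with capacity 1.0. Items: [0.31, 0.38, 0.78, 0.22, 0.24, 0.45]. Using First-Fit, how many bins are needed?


Place items sequentially using First-Fit:
  Item 0.31 -> new Bin 1
  Item 0.38 -> Bin 1 (now 0.69)
  Item 0.78 -> new Bin 2
  Item 0.22 -> Bin 1 (now 0.91)
  Item 0.24 -> new Bin 3
  Item 0.45 -> Bin 3 (now 0.69)
Total bins used = 3

3


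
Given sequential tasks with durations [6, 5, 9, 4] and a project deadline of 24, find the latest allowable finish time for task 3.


LF(activity 3) = deadline - sum of successor durations
Successors: activities 4 through 4 with durations [4]
Sum of successor durations = 4
LF = 24 - 4 = 20

20


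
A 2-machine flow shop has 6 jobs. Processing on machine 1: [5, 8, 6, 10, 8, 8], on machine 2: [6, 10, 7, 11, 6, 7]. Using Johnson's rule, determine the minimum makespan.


Apply Johnson's rule:
  Group 1 (a <= b): [(1, 5, 6), (3, 6, 7), (2, 8, 10), (4, 10, 11)]
  Group 2 (a > b): [(6, 8, 7), (5, 8, 6)]
Optimal job order: [1, 3, 2, 4, 6, 5]
Schedule:
  Job 1: M1 done at 5, M2 done at 11
  Job 3: M1 done at 11, M2 done at 18
  Job 2: M1 done at 19, M2 done at 29
  Job 4: M1 done at 29, M2 done at 40
  Job 6: M1 done at 37, M2 done at 47
  Job 5: M1 done at 45, M2 done at 53
Makespan = 53

53


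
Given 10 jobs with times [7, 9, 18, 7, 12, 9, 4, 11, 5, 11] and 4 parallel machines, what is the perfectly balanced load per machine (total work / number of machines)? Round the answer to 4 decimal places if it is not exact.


Total processing time = 7 + 9 + 18 + 7 + 12 + 9 + 4 + 11 + 5 + 11 = 93
Number of machines = 4
Ideal balanced load = 93 / 4 = 23.25

23.25
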